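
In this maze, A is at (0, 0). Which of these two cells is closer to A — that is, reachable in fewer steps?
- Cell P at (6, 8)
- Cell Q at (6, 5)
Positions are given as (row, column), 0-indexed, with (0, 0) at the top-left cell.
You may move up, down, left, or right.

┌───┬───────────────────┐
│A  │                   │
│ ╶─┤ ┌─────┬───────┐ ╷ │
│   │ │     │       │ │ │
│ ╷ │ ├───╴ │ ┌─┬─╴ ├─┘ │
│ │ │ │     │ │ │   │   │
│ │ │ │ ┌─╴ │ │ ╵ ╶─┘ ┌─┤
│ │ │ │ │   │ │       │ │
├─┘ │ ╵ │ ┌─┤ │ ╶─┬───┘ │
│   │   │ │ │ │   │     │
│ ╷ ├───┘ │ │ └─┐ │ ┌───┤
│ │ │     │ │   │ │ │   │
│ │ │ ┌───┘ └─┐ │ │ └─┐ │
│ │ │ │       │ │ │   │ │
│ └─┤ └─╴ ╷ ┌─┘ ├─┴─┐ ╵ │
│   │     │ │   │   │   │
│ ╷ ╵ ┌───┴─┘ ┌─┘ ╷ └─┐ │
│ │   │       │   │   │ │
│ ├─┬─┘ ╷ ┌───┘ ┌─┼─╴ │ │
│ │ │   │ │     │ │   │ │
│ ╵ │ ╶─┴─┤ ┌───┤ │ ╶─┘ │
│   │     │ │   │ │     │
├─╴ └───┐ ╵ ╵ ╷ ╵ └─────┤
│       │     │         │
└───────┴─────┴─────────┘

Shortest path A → P at (6, 8): 50 steps
Shortest path A → Q at (6, 5): 17 steps

Q is closer (17 steps vs 50 steps).

Path to P:

┌───┬───────────────────┐
│A  │↱ → → → → → → → → ↓│
│ ╶─┤ ┌─────┬───────┐ ╷ │
│↳ ↓│↑│     │       │ │↓│
│ ╷ │ ├───╴ │ ┌─┬─╴ ├─┘ │
│ │↓│↑│↓ ← ↰│ │ │   │↓ ↲│
│ │ │ │ ┌─╴ │ │ ╵ ╶─┘ ┌─┤
│ │↓│↑│↓│↱ ↑│ │↓ ← ← ↲│ │
├─┘ │ ╵ │ ┌─┤ │ ╶─┬───┘ │
│↓ ↲│↑ ↲│↑│ │ │↳ ↓│     │
│ ╷ ├───┘ │ │ └─┐ │ ┌───┤
│↓│ │↱ → ↑│ │   │↓│ │   │
│ │ │ ┌───┘ └─┐ │ │ └─┐ │
│↓│ │↑│       │ │P│   │ │
│ └─┤ └─╴ ╷ ┌─┘ ├─┴─┐ ╵ │
│↳ ↓│↑    │ │   │   │   │
│ ╷ ╵ ┌───┴─┘ ┌─┘ ╷ └─┐ │
│ │↳ ↑│       │   │   │ │
│ ├─┬─┘ ╷ ┌───┘ ┌─┼─╴ │ │
│ │ │   │ │     │ │   │ │
│ ╵ │ ╶─┴─┤ ┌───┤ │ ╶─┘ │
│   │     │ │   │ │     │
├─╴ └───┐ ╵ ╵ ╷ ╵ └─────┤
│       │     │         │
└───────┴─────┴─────────┘

Path to Q:

┌───┬───────────────────┐
│A  │                   │
│ ╶─┤ ┌─────┬───────┐ ╷ │
│↳ ↓│ │     │       │ │ │
│ ╷ │ ├───╴ │ ┌─┬─╴ ├─┘ │
│ │↓│ │     │ │ │   │   │
│ │ │ │ ┌─╴ │ │ ╵ ╶─┘ ┌─┤
│ │↓│ │ │   │ │       │ │
├─┘ │ ╵ │ ┌─┤ │ ╶─┬───┘ │
│↓ ↲│   │ │ │ │   │     │
│ ╷ ├───┘ │ │ └─┐ │ ┌───┤
│↓│ │     │ │   │ │ │   │
│ │ │ ┌───┘ └─┐ │ │ └─┐ │
│↓│ │ │  ↱ Q  │ │ │   │ │
│ └─┤ └─╴ ╷ ┌─┘ ├─┴─┐ ╵ │
│↳ ↓│↱ → ↑│ │   │   │   │
│ ╷ ╵ ┌───┴─┘ ┌─┘ ╷ └─┐ │
│ │↳ ↑│       │   │   │ │
│ ├─┬─┘ ╷ ┌───┘ ┌─┼─╴ │ │
│ │ │   │ │     │ │   │ │
│ ╵ │ ╶─┴─┤ ┌───┤ │ ╶─┘ │
│   │     │ │   │ │     │
├─╴ └───┐ ╵ ╵ ╷ ╵ └─────┤
│       │     │         │
└───────┴─────┴─────────┘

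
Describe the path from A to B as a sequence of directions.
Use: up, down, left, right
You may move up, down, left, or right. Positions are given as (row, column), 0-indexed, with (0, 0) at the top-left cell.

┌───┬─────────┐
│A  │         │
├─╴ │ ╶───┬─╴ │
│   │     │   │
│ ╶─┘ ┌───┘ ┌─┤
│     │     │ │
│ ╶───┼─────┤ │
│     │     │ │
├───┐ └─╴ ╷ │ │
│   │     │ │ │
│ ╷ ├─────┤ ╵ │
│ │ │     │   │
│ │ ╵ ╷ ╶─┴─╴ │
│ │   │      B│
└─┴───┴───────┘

Finding the path and converting it to directions:
Path through cells: (0,0) → (0,1) → (1,1) → (1,0) → (2,0) → (3,0) → (3,1) → (3,2) → (4,2) → (4,3) → (4,4) → (3,4) → (3,5) → (4,5) → (5,5) → (5,6) → (6,6)
Directions: right, down, left, down, down, right, right, down, right, right, up, right, down, down, right, down

Solution:

┌───┬─────────┐
│A ↓│         │
├─╴ │ ╶───┬─╴ │
│↓ ↲│     │   │
│ ╶─┘ ┌───┘ ┌─┤
│↓    │     │ │
│ ╶───┼─────┤ │
│↳ → ↓│  ↱ ↓│ │
├───┐ └─╴ ╷ │ │
│   │↳ → ↑│↓│ │
│ ╷ ├─────┤ ╵ │
│ │ │     │↳ ↓│
│ │ ╵ ╷ ╶─┴─╴ │
│ │   │      B│
└─┴───┴───────┘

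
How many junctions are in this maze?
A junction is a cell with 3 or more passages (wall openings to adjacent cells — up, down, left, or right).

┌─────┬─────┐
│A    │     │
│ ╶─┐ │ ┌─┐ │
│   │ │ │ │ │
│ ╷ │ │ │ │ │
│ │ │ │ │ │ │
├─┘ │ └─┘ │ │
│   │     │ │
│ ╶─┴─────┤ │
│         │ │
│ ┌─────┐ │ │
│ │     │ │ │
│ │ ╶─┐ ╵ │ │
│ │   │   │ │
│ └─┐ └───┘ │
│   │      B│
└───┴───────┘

Checking each cell for number of passages:

Junctions found (3+ passages):
  (1, 0): 3 passages
  (4, 0): 3 passages
Total junctions: 2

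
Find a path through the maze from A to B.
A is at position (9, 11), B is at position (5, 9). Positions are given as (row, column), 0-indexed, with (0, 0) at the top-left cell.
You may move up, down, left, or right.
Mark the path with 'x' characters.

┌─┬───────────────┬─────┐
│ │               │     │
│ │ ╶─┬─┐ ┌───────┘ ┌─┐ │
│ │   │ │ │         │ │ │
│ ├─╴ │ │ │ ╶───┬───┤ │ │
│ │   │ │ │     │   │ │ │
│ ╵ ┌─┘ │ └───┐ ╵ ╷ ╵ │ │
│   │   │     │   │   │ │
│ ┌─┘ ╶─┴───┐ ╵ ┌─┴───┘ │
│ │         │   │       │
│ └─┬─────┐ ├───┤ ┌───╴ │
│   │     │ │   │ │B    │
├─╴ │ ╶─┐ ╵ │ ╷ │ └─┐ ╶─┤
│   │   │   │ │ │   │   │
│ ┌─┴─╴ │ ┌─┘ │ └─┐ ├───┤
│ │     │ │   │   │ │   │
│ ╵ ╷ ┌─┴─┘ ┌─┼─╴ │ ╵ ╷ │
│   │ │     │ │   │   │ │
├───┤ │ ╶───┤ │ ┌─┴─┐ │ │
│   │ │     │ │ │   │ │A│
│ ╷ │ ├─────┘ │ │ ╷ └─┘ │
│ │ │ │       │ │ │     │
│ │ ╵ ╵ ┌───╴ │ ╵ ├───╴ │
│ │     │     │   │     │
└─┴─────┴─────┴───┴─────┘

Finding the shortest path from (9, 11) to (5, 9):
Path length: 16 steps
Directions: up → up → left → down → left → up → up → left → up → up → right → right → right → down → left → left

Solution:

┌─┬───────────────┬─────┐
│ │               │     │
│ │ ╶─┬─┐ ┌───────┘ ┌─┐ │
│ │   │ │ │         │ │ │
│ ├─╴ │ │ │ ╶───┬───┤ │ │
│ │   │ │ │     │   │ │ │
│ ╵ ┌─┘ │ └───┐ ╵ ╷ ╵ │ │
│   │   │     │   │   │ │
│ ┌─┘ ╶─┴───┐ ╵ ┌─┴───┘ │
│ │         │   │x x x x│
│ └─┬─────┐ ├───┤ ┌───╴ │
│   │     │ │   │x│B x x│
├─╴ │ ╶─┐ ╵ │ ╷ │ └─┐ ╶─┤
│   │   │   │ │ │x x│   │
│ ┌─┴─╴ │ ┌─┘ │ └─┐ ├───┤
│ │     │ │   │   │x│x x│
│ ╵ ╷ ┌─┴─┘ ┌─┼─╴ │ ╵ ╷ │
│   │ │     │ │   │x x│x│
├───┤ │ ╶───┤ │ ┌─┴─┐ │ │
│   │ │     │ │ │   │ │A│
│ ╷ │ ├─────┘ │ │ ╷ └─┘ │
│ │ │ │       │ │ │     │
│ │ ╵ ╵ ┌───╴ │ ╵ ├───╴ │
│ │     │     │   │     │
└─┴─────┴─────┴───┴─────┘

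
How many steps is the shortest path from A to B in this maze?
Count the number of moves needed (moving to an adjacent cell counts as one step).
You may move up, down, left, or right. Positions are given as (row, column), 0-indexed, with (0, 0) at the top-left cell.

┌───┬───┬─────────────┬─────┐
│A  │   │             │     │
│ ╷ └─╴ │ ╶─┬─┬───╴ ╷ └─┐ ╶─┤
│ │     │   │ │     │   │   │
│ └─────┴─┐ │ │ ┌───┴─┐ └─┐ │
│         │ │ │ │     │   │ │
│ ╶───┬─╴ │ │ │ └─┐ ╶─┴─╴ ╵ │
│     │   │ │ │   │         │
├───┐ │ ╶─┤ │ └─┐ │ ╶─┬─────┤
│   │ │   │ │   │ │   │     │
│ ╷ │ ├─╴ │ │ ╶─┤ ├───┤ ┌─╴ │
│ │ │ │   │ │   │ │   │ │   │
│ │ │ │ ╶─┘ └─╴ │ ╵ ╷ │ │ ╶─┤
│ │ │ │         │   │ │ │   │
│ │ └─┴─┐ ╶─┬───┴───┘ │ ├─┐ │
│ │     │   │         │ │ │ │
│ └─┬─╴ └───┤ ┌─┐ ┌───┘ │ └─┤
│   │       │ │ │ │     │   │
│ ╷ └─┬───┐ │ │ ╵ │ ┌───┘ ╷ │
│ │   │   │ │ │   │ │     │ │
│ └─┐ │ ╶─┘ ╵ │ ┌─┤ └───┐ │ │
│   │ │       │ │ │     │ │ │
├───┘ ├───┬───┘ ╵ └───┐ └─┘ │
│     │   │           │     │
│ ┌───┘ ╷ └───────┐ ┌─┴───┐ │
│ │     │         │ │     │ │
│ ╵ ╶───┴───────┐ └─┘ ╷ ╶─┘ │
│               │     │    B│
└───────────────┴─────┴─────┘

Using BFS to find shortest path:
Start: (0, 0), End: (13, 13)
Path found:
(0,0) → (1,0) → (2,0) → (2,1) → (2,2) → (2,3) → (2,4) → (3,4) → (3,3) → (4,3) → (4,4) → (5,4) → (5,3) → (6,3) → (6,4) → (6,5) → (5,5) → (4,5) → (3,5) → (2,5) → (1,5) → (1,4) → (0,4) → (0,5) → (0,6) → (0,7) → (0,8) → (0,9) → (1,9) → (1,8) → (1,7) → (2,7) → (3,7) → (3,8) → (4,8) → (5,8) → (6,8) → (6,9) → (5,9) → (5,10) → (6,10) → (7,10) → (7,9) → (7,8) → (7,7) → (7,6) → (8,6) → (9,6) → (10,6) → (10,5) → (9,5) → (8,5) → (8,4) → (8,3) → (7,3) → (7,2) → (7,1) → (6,1) → (5,1) → (4,1) → (4,0) → (5,0) → (6,0) → (7,0) → (8,0) → (8,1) → (9,1) → (9,2) → (10,2) → (11,2) → (11,1) → (11,0) → (12,0) → (13,0) → (13,1) → (12,1) → (12,2) → (12,3) → (11,3) → (11,4) → (12,4) → (12,5) → (12,6) → (12,7) → (12,8) → (13,8) → (13,9) → (13,10) → (12,10) → (12,11) → (13,11) → (13,12) → (13,13)
Number of steps: 92

Solution:

┌───┬───┬─────────────┬─────┐
│A  │   │↱ → → → → ↓  │     │
│ ╷ └─╴ │ ╶─┬─┬───╴ ╷ └─┐ ╶─┤
│↓│     │↑ ↰│ │↓ ← ↲│   │   │
│ └─────┴─┐ │ │ ┌───┴─┐ └─┐ │
│↳ → → → ↓│↑│ │↓│     │   │ │
│ ╶───┬─╴ │ │ │ └─┐ ╶─┴─╴ ╵ │
│     │↓ ↲│↑│ │↳ ↓│         │
├───┐ │ ╶─┤ │ └─┐ │ ╶─┬─────┤
│↓ ↰│ │↳ ↓│↑│   │↓│   │     │
│ ╷ │ ├─╴ │ │ ╶─┤ ├───┤ ┌─╴ │
│↓│↑│ │↓ ↲│↑│   │↓│↱ ↓│ │   │
│ │ │ │ ╶─┘ └─╴ │ ╵ ╷ │ │ ╶─┤
│↓│↑│ │↳ → ↑    │↳ ↑│↓│ │   │
│ │ └─┴─┐ ╶─┬───┴───┘ │ ├─┐ │
│↓│↑ ← ↰│   │↓ ← ← ← ↲│ │ │ │
│ └─┬─╴ └───┤ ┌─┐ ┌───┘ │ └─┤
│↳ ↓│  ↑ ← ↰│↓│ │ │     │   │
│ ╷ └─┬───┐ │ │ ╵ │ ┌───┘ ╷ │
│ │↳ ↓│   │↑│↓│   │ │     │ │
│ └─┐ │ ╶─┘ ╵ │ ┌─┤ └───┐ │ │
│   │↓│    ↑ ↲│ │ │     │ │ │
├───┘ ├───┬───┘ ╵ └───┐ └─┘ │
│↓ ← ↲│↱ ↓│           │     │
│ ┌───┘ ╷ └───────┐ ┌─┴───┐ │
│↓│↱ → ↑│↳ → → → ↓│ │↱ ↓  │ │
│ ╵ ╶───┴───────┐ └─┘ ╷ ╶─┘ │
│↳ ↑            │↳ → ↑│↳ → B│
└───────────────┴─────┴─────┘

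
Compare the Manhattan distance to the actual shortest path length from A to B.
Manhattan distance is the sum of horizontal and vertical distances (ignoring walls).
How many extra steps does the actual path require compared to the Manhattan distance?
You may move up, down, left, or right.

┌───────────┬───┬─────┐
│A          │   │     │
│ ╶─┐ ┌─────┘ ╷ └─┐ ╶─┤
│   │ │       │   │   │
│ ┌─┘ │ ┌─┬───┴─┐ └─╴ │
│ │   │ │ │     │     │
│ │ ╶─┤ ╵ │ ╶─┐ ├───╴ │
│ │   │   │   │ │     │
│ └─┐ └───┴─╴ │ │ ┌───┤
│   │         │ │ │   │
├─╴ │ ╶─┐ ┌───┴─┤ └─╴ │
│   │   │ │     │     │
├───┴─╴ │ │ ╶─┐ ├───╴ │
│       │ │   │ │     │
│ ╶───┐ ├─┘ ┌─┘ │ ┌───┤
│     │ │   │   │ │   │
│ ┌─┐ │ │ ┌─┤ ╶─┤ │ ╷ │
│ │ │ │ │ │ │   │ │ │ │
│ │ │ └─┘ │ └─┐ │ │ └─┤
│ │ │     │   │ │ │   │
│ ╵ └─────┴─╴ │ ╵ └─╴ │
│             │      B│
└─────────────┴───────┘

Manhattan distance: |10 - 0| + |10 - 0| = 20
Actual path length: 38
Extra steps: 38 - 20 = 18

Solution:

┌───────────┬───┬─────┐
│A → ↓      │   │     │
│ ╶─┐ ┌─────┘ ╷ └─┐ ╶─┤
│   │↓│       │   │   │
│ ┌─┘ │ ┌─┬───┴─┐ └─╴ │
│ │↓ ↲│ │ │     │     │
│ │ ╶─┤ ╵ │ ╶─┐ ├───╴ │
│ │↳ ↓│   │   │ │     │
│ └─┐ └───┴─╴ │ │ ┌───┤
│   │↓        │ │ │   │
├─╴ │ ╶─┐ ┌───┴─┤ └─╴ │
│   │↳ ↓│ │↱ → ↓│     │
├───┴─╴ │ │ ╶─┐ ├───╴ │
│↓ ← ← ↲│ │↑  │↓│     │
│ ╶───┐ ├─┘ ┌─┘ │ ┌───┤
│↳ → ↓│ │↱ ↑│↓ ↲│ │   │
│ ┌─┐ │ │ ┌─┤ ╶─┤ │ ╷ │
│ │ │↓│ │↑│ │↳ ↓│ │ │ │
│ │ │ └─┘ │ └─┐ │ │ └─┤
│ │ │↳ → ↑│   │↓│ │   │
│ ╵ └─────┴─╴ │ ╵ └─╴ │
│             │↳ → → B│
└─────────────┴───────┘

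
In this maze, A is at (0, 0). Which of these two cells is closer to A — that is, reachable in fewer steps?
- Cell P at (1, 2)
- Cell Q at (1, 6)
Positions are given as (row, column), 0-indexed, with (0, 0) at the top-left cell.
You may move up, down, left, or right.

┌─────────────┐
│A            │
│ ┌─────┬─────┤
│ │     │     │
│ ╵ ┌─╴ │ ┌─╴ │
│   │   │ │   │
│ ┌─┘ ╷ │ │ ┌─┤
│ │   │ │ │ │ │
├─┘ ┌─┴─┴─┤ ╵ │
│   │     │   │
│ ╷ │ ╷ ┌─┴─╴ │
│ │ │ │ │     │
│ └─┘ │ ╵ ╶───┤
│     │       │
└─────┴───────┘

Shortest path A → P at (1, 2): 5 steps
Shortest path A → Q at (1, 6): 31 steps

P is closer (5 steps vs 31 steps).

Path to P:

┌─────────────┐
│A            │
│ ┌─────┬─────┤
│↓│↱ P  │     │
│ ╵ ┌─╴ │ ┌─╴ │
│↳ ↑│   │ │   │
│ ┌─┘ ╷ │ │ ┌─┤
│ │   │ │ │ │ │
├─┘ ┌─┴─┴─┤ ╵ │
│   │     │   │
│ ╷ │ ╷ ┌─┴─╴ │
│ │ │ │ │     │
│ └─┘ │ ╵ ╶───┤
│     │       │
└─────┴───────┘

Path to Q:

┌─────────────┐
│A            │
│ ┌─────┬─────┤
│↓│↱ → ↓│    Q│
│ ╵ ┌─╴ │ ┌─╴ │
│↳ ↑│↓ ↲│ │↱ ↑│
│ ┌─┘ ╷ │ │ ┌─┤
│ │↓ ↲│ │ │↑│ │
├─┘ ┌─┴─┴─┤ ╵ │
│↓ ↲│↱ ↓  │↑ ↰│
│ ╷ │ ╷ ┌─┴─╴ │
│↓│ │↑│↓│↱ → ↑│
│ └─┘ │ ╵ ╶───┤
│↳ → ↑│↳ ↑    │
└─────┴───────┘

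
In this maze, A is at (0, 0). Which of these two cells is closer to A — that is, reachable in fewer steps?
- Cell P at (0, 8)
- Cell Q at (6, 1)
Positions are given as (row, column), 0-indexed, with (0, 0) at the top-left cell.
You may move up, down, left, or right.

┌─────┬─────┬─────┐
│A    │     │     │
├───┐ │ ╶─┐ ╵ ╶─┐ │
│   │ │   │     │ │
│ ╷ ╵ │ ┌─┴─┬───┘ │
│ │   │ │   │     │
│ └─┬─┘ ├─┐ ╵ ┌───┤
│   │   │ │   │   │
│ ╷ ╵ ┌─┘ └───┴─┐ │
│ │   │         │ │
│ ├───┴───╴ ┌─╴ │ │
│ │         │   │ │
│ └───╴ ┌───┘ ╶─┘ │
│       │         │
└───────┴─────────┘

Shortest path A → P at (0, 8): 24 steps
Shortest path A → Q at (6, 1): 13 steps

Q is closer (13 steps vs 24 steps).

Path to P:

┌─────┬─────┬─────┐
│A → ↓│↱ → ↓│↱ → P│
├───┐ │ ╶─┐ ╵ ╶─┐ │
│↓ ↰│↓│↑  │↳ ↑  │ │
│ ╷ ╵ │ ┌─┴─┬───┘ │
│↓│↑ ↲│↑│   │     │
│ └─┬─┘ ├─┐ ╵ ┌───┤
│↳ ↓│↱ ↑│ │   │   │
│ ╷ ╵ ┌─┘ └───┴─┐ │
│ │↳ ↑│         │ │
│ ├───┴───╴ ┌─╴ │ │
│ │         │   │ │
│ └───╴ ┌───┘ ╶─┘ │
│       │         │
└───────┴─────────┘

Path to Q:

┌─────┬─────┬─────┐
│A → ↓│     │     │
├───┐ │ ╶─┐ ╵ ╶─┐ │
│↓ ↰│↓│   │     │ │
│ ╷ ╵ │ ┌─┴─┬───┘ │
│↓│↑ ↲│ │   │     │
│ └─┬─┘ ├─┐ ╵ ┌───┤
│↓  │   │ │   │   │
│ ╷ ╵ ┌─┘ └───┴─┐ │
│↓│   │         │ │
│ ├───┴───╴ ┌─╴ │ │
│↓│         │   │ │
│ └───╴ ┌───┘ ╶─┘ │
│↳ Q    │         │
└───────┴─────────┘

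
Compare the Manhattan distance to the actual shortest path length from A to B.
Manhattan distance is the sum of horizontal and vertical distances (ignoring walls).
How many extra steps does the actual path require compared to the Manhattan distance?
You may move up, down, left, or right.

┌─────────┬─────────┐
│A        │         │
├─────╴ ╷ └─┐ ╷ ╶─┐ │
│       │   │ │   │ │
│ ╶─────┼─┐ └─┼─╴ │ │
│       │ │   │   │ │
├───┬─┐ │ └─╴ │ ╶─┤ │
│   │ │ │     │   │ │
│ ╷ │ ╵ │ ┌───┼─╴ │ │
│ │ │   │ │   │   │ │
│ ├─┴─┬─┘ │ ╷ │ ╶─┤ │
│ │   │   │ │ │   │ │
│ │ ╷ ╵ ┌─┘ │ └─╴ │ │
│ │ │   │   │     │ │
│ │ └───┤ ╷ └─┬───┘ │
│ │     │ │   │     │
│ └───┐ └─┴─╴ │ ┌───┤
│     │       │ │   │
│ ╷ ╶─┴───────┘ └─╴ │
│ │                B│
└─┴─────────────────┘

Manhattan distance: |9 - 0| + |9 - 0| = 18
Actual path length: 62
Extra steps: 62 - 18 = 44

Solution:

┌─────────┬─────────┐
│A → → → ↓│    ↱ → ↓│
├─────╴ ╷ └─┐ ╷ ╶─┐ │
│       │↳ ↓│ │↑ ↰│↓│
│ ╶─────┼─┐ └─┼─╴ │ │
│       │ │↳ ↓│↱ ↑│↓│
├───┬─┐ │ └─╴ │ ╶─┤ │
│   │ │ │↓ ← ↲│↑ ↰│↓│
│ ╷ │ ╵ │ ┌───┼─╴ │ │
│ │ │   │↓│↱ ↓│↱ ↑│↓│
│ ├─┴─┬─┘ │ ╷ │ ╶─┤ │
│ │↓ ↰│↓ ↲│↑│↓│↑ ↰│↓│
│ │ ╷ ╵ ┌─┘ │ └─╴ │ │
│ │↓│↑ ↲│  ↑│↳ → ↑│↓│
│ │ └───┤ ╷ └─┬───┘ │
│ │↳ → ↓│ │↑ ↰│↓ ← ↲│
│ └───┐ └─┴─╴ │ ┌───┤
│     │↳ → → ↑│↓│   │
│ ╷ ╶─┴───────┘ └─╴ │
│ │            ↳ → B│
└─┴─────────────────┘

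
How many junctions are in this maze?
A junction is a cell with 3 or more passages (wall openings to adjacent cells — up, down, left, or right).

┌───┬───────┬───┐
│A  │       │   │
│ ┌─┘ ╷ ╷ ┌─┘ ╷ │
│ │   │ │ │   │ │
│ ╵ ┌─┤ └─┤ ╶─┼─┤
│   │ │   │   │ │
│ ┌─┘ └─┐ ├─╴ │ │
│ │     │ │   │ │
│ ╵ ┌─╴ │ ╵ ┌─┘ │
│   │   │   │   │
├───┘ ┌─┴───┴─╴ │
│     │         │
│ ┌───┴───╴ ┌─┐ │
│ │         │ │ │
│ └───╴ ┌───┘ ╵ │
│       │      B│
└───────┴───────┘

Checking each cell for number of passages:

Junctions found (3+ passages):
  (0, 3): 3 passages
  (0, 4): 3 passages
  (2, 0): 3 passages
  (3, 2): 3 passages
  (4, 7): 3 passages
  (5, 5): 3 passages
  (5, 7): 3 passages
  (6, 3): 3 passages
  (7, 6): 3 passages
Total junctions: 9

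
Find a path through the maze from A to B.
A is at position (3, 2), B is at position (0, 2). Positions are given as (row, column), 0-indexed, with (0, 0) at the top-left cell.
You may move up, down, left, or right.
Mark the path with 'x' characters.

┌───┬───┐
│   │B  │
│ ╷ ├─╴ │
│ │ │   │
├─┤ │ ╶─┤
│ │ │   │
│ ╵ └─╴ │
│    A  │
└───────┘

Finding the shortest path from (3, 2) to (0, 2):
Path length: 7 steps
Directions: right → up → left → up → right → up → left

Solution:

┌───┬───┐
│   │B x│
│ ╷ ├─╴ │
│ │ │x x│
├─┤ │ ╶─┤
│ │ │x x│
│ ╵ └─╴ │
│    A x│
└───────┘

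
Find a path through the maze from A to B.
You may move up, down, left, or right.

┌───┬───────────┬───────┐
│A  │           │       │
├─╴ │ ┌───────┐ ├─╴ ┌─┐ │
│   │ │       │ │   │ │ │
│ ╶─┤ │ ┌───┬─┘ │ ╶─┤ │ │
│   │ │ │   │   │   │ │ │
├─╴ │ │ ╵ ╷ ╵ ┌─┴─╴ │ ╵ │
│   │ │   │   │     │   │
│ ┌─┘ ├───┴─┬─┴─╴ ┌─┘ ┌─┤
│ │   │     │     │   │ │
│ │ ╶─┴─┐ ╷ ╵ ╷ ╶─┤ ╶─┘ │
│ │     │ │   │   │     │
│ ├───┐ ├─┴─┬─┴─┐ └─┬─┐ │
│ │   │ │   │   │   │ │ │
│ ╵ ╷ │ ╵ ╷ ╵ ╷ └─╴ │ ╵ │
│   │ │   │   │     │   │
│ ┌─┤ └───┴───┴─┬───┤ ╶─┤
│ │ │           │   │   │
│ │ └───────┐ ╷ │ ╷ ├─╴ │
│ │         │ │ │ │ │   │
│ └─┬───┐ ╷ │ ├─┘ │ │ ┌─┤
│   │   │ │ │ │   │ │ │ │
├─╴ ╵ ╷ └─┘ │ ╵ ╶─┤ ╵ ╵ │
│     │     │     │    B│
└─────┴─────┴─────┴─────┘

Finding the shortest path through the maze:
Path length: 34 steps
Directions: right → down → left → down → right → down → left → down → down → down → down → right → up → right → down → down → right → right → right → right → down → down → down → right → up → right → up → up → right → down → down → down → right → right

Solution:

┌───┬───────────┬───────┐
│A ↓│           │       │
├─╴ │ ┌───────┐ ├─╴ ┌─┐ │
│↓ ↲│ │       │ │   │ │ │
│ ╶─┤ │ ┌───┬─┘ │ ╶─┤ │ │
│↳ ↓│ │ │   │   │   │ │ │
├─╴ │ │ ╵ ╷ ╵ ┌─┴─╴ │ ╵ │
│↓ ↲│ │   │   │     │   │
│ ┌─┘ ├───┴─┬─┴─╴ ┌─┘ ┌─┤
│↓│   │     │     │   │ │
│ │ ╶─┴─┐ ╷ ╵ ╷ ╶─┤ ╶─┘ │
│↓│     │ │   │   │     │
│ ├───┐ ├─┴─┬─┴─┐ └─┬─┐ │
│↓│↱ ↓│ │   │   │   │ │ │
│ ╵ ╷ │ ╵ ╷ ╵ ╷ └─╴ │ ╵ │
│↳ ↑│↓│   │   │     │   │
│ ┌─┤ └───┴───┴─┬───┤ ╶─┤
│ │ │↳ → → → ↓  │↱ ↓│   │
│ │ └───────┐ ╷ │ ╷ ├─╴ │
│ │         │↓│ │↑│↓│   │
│ └─┬───┐ ╷ │ ├─┘ │ │ ┌─┤
│   │   │ │ │↓│↱ ↑│↓│ │ │
├─╴ ╵ ╷ └─┘ │ ╵ ╶─┤ ╵ ╵ │
│     │     │↳ ↑  │↳ → B│
└─────┴─────┴─────┴─────┘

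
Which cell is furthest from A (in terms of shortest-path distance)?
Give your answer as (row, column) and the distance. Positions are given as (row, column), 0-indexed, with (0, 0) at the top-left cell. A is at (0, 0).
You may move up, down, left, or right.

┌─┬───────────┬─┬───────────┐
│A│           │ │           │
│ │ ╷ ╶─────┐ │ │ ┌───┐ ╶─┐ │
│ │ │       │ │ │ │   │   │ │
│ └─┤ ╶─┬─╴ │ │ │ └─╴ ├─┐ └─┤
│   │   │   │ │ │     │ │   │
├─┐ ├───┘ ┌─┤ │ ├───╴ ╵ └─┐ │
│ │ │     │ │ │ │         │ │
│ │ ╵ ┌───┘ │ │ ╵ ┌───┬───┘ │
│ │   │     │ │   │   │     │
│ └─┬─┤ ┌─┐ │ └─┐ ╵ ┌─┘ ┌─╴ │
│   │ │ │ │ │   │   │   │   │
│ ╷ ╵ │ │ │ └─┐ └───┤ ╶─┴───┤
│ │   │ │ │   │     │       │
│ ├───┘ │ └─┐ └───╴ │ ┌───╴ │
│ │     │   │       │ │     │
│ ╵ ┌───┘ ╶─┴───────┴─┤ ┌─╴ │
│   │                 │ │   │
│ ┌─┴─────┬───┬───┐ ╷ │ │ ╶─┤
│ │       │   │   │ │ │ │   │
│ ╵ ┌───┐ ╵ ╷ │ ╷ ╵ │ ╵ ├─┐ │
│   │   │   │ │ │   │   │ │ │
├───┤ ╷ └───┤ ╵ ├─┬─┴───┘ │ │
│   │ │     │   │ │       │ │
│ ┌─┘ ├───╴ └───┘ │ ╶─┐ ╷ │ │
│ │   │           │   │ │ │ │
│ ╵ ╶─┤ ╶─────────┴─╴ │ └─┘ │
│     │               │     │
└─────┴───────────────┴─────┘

Computing BFS distances from A to all cells:
Furthest cell: (11, 1)
Distance: 116 steps

Path from A to the furthest cell:

┌─┬───────────┬─┬───────────┐
│A│  ↱ → → → ↓│ │           │
│ │ ╷ ╶─────┐ │ │ ┌───┐ ╶─┐ │
│↓│ │↑ ← ← ↰│↓│ │ │   │   │ │
│ └─┤ ╶─┬─╴ │ │ │ └─╴ ├─┐ └─┤
│↳ ↓│   │↱ ↑│↓│ │     │ │   │
├─┐ ├───┘ ┌─┤ │ ├───╴ ╵ └─┐ │
│ │↓│↱ → ↑│ │↓│ │         │ │
│ │ ╵ ┌───┘ │ │ ╵ ┌───┬───┘ │
│ │↳ ↑│↓ ← ↰│↓│   │   │     │
│ └─┬─┤ ┌─┐ │ └─┐ ╵ ┌─┘ ┌─╴ │
│   │ │↓│ │↑│↳ ↓│   │   │   │
│ ╷ ╵ │ │ │ └─┐ └───┤ ╶─┴───┤
│ │   │↓│ │↑ ↰│↳ → ↓│       │
│ ├───┘ │ └─┐ └───╴ │ ┌───╴ │
│ │↓ ← ↲│   │↑ ← ← ↲│ │↱ → ↓│
│ ╵ ┌───┘ ╶─┴───────┴─┤ ┌─╴ │
│↓ ↲│              ↱ ↓│↑│↓ ↲│
│ ┌─┴─────┬───┬───┐ ╷ │ │ ╶─┤
│↓│↱ → → ↓│↱ ↓│↱ ↓│↑│↓│↑│↳ ↓│
│ ╵ ┌───┐ ╵ ╷ │ ╷ ╵ │ ╵ ├─┐ │
│↳ ↑│↓ ↰│↳ ↑│↓│↑│↳ ↑│↳ ↑│ │↓│
├───┤ ╷ └───┤ ╵ ├─┬─┴───┘ │ │
│↱ B│↓│↑ ← ↰│↳ ↑│ │↓ ← ↰  │↓│
│ ┌─┘ ├───╴ └───┘ │ ╶─┐ ╷ │ │
│↑│↓ ↲│↱ → ↑      │↳ ↓│↑│ │↓│
│ ╵ ╶─┤ ╶─────────┴─╴ │ └─┘ │
│↑ ↲  │↑ ← ← ← ← ← ← ↲│↑ ← ↲│
└─────┴───────────────┴─────┘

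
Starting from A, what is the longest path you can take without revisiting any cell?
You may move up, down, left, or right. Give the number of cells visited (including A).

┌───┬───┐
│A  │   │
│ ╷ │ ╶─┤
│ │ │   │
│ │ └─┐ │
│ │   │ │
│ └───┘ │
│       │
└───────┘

Finding longest simple path using DFS:
Start: (0, 0)
Longest path visits 12 cells
Path: A → down → down → down → right → right → right → up → up → left → up → right

Solution:

┌───┬───┐
│A  │↱ B│
│ ╷ │ ╶─┤
│↓│ │↑ ↰│
│ │ └─┐ │
│↓│   │↑│
│ └───┘ │
│↳ → → ↑│
└───────┘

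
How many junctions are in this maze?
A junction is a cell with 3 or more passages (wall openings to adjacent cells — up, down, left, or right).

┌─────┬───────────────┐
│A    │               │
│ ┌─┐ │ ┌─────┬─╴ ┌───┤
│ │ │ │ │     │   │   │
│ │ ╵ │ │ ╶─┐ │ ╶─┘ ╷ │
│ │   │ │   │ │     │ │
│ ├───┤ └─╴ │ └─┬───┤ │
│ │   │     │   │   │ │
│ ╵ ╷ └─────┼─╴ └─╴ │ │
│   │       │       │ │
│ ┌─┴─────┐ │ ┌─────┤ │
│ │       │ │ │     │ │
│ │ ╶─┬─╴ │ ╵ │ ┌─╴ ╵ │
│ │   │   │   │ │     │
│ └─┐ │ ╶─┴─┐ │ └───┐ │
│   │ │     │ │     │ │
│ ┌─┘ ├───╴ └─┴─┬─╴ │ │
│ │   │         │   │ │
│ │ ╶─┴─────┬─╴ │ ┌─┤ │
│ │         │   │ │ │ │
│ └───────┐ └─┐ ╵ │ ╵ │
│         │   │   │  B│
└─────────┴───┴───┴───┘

Checking each cell for number of passages:

Junctions found (3+ passages):
  (0, 8): 3 passages
  (4, 0): 3 passages
  (4, 7): 3 passages
  (6, 6): 3 passages
  (6, 9): 3 passages
  (6, 10): 3 passages
  (7, 0): 3 passages
  (8, 5): 3 passages
  (9, 7): 3 passages
Total junctions: 9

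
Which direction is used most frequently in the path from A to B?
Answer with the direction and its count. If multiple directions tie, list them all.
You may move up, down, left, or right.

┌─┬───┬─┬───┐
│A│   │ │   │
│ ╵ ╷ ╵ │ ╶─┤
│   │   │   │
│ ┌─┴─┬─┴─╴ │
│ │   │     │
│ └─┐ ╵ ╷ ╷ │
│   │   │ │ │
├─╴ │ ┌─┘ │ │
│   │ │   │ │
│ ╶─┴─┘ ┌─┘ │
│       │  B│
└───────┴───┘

Directions: down, down, down, right, down, left, down, right, right, right, up, right, up, up, right, down, down, down
Counts: {'down': 8, 'right': 6, 'left': 1, 'up': 3}
Most common: down (8 times)

Solution:

┌─┬───┬─┬───┐
│A│   │ │   │
│ ╵ ╷ ╵ │ ╶─┤
│↓  │   │   │
│ ┌─┴─┬─┴─╴ │
│↓│   │  ↱ ↓│
│ └─┐ ╵ ╷ ╷ │
│↳ ↓│   │↑│↓│
├─╴ │ ┌─┘ │ │
│↓ ↲│ │↱ ↑│↓│
│ ╶─┴─┘ ┌─┘ │
│↳ → → ↑│  B│
└───────┴───┘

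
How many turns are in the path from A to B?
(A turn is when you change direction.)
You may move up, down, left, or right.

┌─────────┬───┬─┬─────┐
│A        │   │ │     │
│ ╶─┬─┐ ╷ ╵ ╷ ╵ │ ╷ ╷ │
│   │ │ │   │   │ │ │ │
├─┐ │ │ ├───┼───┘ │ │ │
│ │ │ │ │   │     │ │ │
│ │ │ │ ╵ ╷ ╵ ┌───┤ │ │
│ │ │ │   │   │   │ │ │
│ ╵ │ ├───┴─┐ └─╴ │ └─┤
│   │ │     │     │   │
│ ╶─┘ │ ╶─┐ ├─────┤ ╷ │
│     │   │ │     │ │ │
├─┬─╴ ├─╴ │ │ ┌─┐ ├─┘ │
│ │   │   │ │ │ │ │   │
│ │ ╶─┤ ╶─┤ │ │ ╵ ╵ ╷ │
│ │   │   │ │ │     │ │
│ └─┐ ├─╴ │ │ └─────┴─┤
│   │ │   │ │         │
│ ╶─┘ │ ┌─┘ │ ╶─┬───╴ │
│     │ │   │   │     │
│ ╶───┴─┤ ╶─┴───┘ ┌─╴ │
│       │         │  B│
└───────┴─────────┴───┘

Directions: right, right, right, down, down, down, right, up, right, down, right, up, right, right, up, up, right, down, down, down, down, right, down, down, left, down, left, up, up, left, left, down, down, down, right, right, right, right, down, down
Number of turns: 21

Solution:

┌─────────┬───┬─┬─────┐
│A → → ↓  │   │ │↱ ↓  │
│ ╶─┬─┐ ╷ ╵ ╷ ╵ │ ╷ ╷ │
│   │ │↓│   │   │↑│↓│ │
├─┐ │ │ ├───┼───┘ │ │ │
│ │ │ │↓│↱ ↓│↱ → ↑│↓│ │
│ │ │ │ ╵ ╷ ╵ ┌───┤ │ │
│ │ │ │↳ ↑│↳ ↑│   │↓│ │
│ ╵ │ ├───┴─┐ └─╴ │ └─┤
│   │ │     │     │↳ ↓│
│ ╶─┘ │ ╶─┐ ├─────┤ ╷ │
│     │   │ │↓ ← ↰│ │↓│
├─┬─╴ ├─╴ │ │ ┌─┐ ├─┘ │
│ │   │   │ │↓│ │↑│↓ ↲│
│ │ ╶─┤ ╶─┤ │ │ ╵ ╵ ╷ │
│ │   │   │ │↓│  ↑ ↲│ │
│ └─┐ ├─╴ │ │ └─────┴─┤
│   │ │   │ │↳ → → → ↓│
│ ╶─┘ │ ┌─┘ │ ╶─┬───╴ │
│     │ │   │   │    ↓│
│ ╶───┴─┤ ╶─┴───┘ ┌─╴ │
│       │         │  B│
└───────┴─────────┴───┘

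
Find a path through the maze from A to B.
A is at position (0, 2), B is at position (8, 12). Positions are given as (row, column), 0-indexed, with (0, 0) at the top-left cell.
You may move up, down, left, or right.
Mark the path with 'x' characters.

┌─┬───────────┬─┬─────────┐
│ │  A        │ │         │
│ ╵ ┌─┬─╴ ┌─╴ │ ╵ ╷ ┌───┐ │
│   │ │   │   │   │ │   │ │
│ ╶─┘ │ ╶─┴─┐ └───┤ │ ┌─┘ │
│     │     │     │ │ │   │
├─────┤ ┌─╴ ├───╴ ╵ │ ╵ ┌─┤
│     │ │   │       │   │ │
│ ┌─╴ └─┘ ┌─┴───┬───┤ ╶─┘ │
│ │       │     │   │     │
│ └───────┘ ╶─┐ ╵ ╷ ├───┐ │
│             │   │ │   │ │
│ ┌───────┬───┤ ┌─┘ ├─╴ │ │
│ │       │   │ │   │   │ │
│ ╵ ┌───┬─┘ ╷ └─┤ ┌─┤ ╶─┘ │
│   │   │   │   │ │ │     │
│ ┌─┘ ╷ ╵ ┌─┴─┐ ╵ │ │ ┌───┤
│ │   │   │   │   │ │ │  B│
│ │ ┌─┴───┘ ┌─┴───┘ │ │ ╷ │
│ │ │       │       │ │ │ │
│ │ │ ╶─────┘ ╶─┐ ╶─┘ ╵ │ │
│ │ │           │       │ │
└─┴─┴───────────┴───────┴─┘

Finding the shortest path from (0, 2) to (8, 12):
Path length: 36 steps
Directions: right → right → right → right → down → down → right → right → down → right → up → up → up → right → right → right → down → down → left → down → left → down → right → right → down → down → down → left → left → down → down → down → right → up → up → right

Solution:

┌─┬───────────┬─┬─────────┐
│ │  A x x x x│ │  x x x x│
│ ╵ ┌─┬─╴ ┌─╴ │ ╵ ╷ ┌───┐ │
│   │ │   │  x│   │x│   │x│
│ ╶─┘ │ ╶─┴─┐ └───┤ │ ┌─┘ │
│     │     │x x x│x│ │x x│
├─────┤ ┌─╴ ├───╴ ╵ │ ╵ ┌─┤
│     │ │   │    x x│x x│ │
│ ┌─╴ └─┘ ┌─┴───┬───┤ ╶─┘ │
│ │       │     │   │x x x│
│ └───────┘ ╶─┐ ╵ ╷ ├───┐ │
│             │   │ │   │x│
│ ┌───────┬───┤ ┌─┘ ├─╴ │ │
│ │       │   │ │   │   │x│
│ ╵ ┌───┬─┘ ╷ └─┤ ┌─┤ ╶─┘ │
│   │   │   │   │ │ │x x x│
│ ┌─┘ ╷ ╵ ┌─┴─┐ ╵ │ │ ┌───┤
│ │   │   │   │   │ │x│x B│
│ │ ┌─┴───┘ ┌─┴───┘ │ │ ╷ │
│ │ │       │       │x│x│ │
│ │ │ ╶─────┘ ╶─┐ ╶─┘ ╵ │ │
│ │ │           │    x x│ │
└─┴─┴───────────┴───────┴─┘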